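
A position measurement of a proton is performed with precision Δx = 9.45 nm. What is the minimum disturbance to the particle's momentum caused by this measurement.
5.580 × 10^-27 kg·m/s

The uncertainty principle implies that measuring position disturbs momentum:
ΔxΔp ≥ ℏ/2

When we measure position with precision Δx, we necessarily introduce a momentum uncertainty:
Δp ≥ ℏ/(2Δx)
Δp_min = (1.055e-34 J·s) / (2 × 9.450e-09 m)
Δp_min = 5.580e-27 kg·m/s

The more precisely we measure position, the greater the momentum disturbance.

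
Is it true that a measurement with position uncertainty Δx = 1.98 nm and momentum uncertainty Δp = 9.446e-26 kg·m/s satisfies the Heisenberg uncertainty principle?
Yes, it satisfies the uncertainty principle.

Calculate the product ΔxΔp:
ΔxΔp = (1.980e-09 m) × (9.446e-26 kg·m/s)
ΔxΔp = 1.870e-34 J·s

Compare to the minimum allowed value ℏ/2:
ℏ/2 = 5.273e-35 J·s

Since ΔxΔp = 1.870e-34 J·s ≥ 5.273e-35 J·s = ℏ/2,
the measurement satisfies the uncertainty principle.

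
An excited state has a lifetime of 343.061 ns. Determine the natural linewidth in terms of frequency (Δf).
231.963 kHz

Using the energy-time uncertainty principle and E = hf:
ΔEΔt ≥ ℏ/2
hΔf·Δt ≥ ℏ/2

The minimum frequency uncertainty is:
Δf = ℏ/(2hτ) = 1/(4πτ)
Δf = 1/(4π × 3.431e-07 s)
Δf = 2.320e+05 Hz = 231.963 kHz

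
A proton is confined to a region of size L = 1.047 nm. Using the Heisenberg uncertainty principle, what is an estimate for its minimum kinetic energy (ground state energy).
4.732 μeV

Using the uncertainty principle to estimate ground state energy:

1. The position uncertainty is approximately the confinement size:
   Δx ≈ L = 1.047e-09 m

2. From ΔxΔp ≥ ℏ/2, the minimum momentum uncertainty is:
   Δp ≈ ℏ/(2L) = 5.036e-26 kg·m/s

3. The kinetic energy is approximately:
   KE ≈ (Δp)²/(2m) = (5.036e-26)²/(2 × 1.673e-27 kg)
   KE ≈ 7.582e-25 J = 4.732 μeV

This is an order-of-magnitude estimate of the ground state energy.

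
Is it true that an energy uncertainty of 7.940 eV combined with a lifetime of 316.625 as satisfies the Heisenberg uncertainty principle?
Yes, it satisfies the uncertainty relation.

Calculate the product ΔEΔt:
ΔE = 7.940 eV = 1.272e-18 J
ΔEΔt = (1.272e-18 J) × (3.166e-16 s)
ΔEΔt = 4.028e-34 J·s

Compare to the minimum allowed value ℏ/2:
ℏ/2 = 5.273e-35 J·s

Since ΔEΔt = 4.028e-34 J·s ≥ 5.273e-35 J·s = ℏ/2,
this satisfies the uncertainty relation.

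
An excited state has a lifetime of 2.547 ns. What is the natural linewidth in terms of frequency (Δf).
31.244 MHz

Using the energy-time uncertainty principle and E = hf:
ΔEΔt ≥ ℏ/2
hΔf·Δt ≥ ℏ/2

The minimum frequency uncertainty is:
Δf = ℏ/(2hτ) = 1/(4πτ)
Δf = 1/(4π × 2.547e-09 s)
Δf = 3.124e+07 Hz = 31.244 MHz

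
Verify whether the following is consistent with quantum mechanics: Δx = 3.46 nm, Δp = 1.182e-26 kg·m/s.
No, it violates the uncertainty principle (impossible measurement).

Calculate the product ΔxΔp:
ΔxΔp = (3.460e-09 m) × (1.182e-26 kg·m/s)
ΔxΔp = 4.090e-35 J·s

Compare to the minimum allowed value ℏ/2:
ℏ/2 = 5.273e-35 J·s

Since ΔxΔp = 4.090e-35 J·s < 5.273e-35 J·s = ℏ/2,
the measurement violates the uncertainty principle.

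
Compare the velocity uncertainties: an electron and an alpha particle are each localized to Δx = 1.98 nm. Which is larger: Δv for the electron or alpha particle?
The electron has the larger minimum velocity uncertainty, by a ratio of 7294.3.

For both particles, Δp_min = ℏ/(2Δx) = 2.663e-26 kg·m/s (same for both).

The velocity uncertainty is Δv = Δp/m:
- electron: Δv = 2.663e-26 / 9.109e-31 = 2.923e+04 m/s = 29.234 km/s
- alpha particle: Δv = 2.663e-26 / 6.645e-27 = 4.008e+00 m/s = 4.008 m/s

Ratio: 2.923e+04 / 4.008e+00 = 7294.3

The lighter particle has larger velocity uncertainty because Δv ∝ 1/m.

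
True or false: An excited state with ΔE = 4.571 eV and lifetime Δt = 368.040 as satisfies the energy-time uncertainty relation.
Yes, it satisfies the uncertainty relation.

Calculate the product ΔEΔt:
ΔE = 4.571 eV = 7.324e-19 J
ΔEΔt = (7.324e-19 J) × (3.680e-16 s)
ΔEΔt = 2.695e-34 J·s

Compare to the minimum allowed value ℏ/2:
ℏ/2 = 5.273e-35 J·s

Since ΔEΔt = 2.695e-34 J·s ≥ 5.273e-35 J·s = ℏ/2,
this satisfies the uncertainty relation.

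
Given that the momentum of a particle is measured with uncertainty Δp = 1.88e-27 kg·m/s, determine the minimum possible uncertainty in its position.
28.047 nm

Using the Heisenberg uncertainty principle:
ΔxΔp ≥ ℏ/2

The minimum uncertainty in position is:
Δx_min = ℏ/(2Δp)
Δx_min = (1.055e-34 J·s) / (2 × 1.880e-27 kg·m/s)
Δx_min = 2.805e-08 m = 28.047 nm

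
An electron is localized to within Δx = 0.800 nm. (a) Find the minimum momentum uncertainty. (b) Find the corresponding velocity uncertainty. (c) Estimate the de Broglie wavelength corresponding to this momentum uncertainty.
(a) Δp_min = 6.591 × 10^-26 kg·m/s
(b) Δv_min = 72.355 km/s
(c) λ_dB = 10.053 nm

Step-by-step:

(a) From the uncertainty principle:
Δp_min = ℏ/(2Δx) = (1.055e-34 J·s)/(2 × 8.000e-10 m) = 6.591e-26 kg·m/s

(b) The velocity uncertainty:
Δv = Δp/m = (6.591e-26 kg·m/s)/(9.109e-31 kg) = 7.235e+04 m/s = 72.355 km/s

(c) The de Broglie wavelength for this momentum:
λ = h/p = (6.626e-34 J·s)/(6.591e-26 kg·m/s) = 1.005e-08 m = 10.053 nm

Note: The de Broglie wavelength is comparable to the localization size, as expected from wave-particle duality.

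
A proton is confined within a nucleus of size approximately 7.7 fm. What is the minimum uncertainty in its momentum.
6.848 × 10^-21 kg·m/s

Using the Heisenberg uncertainty principle:
ΔxΔp ≥ ℏ/2

With Δx ≈ L = 7.700e-15 m (the confinement size):
Δp_min = ℏ/(2Δx)
Δp_min = (1.055e-34 J·s) / (2 × 7.700e-15 m)
Δp_min = 6.848e-21 kg·m/s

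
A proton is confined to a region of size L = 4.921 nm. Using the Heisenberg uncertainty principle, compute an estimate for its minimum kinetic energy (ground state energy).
214.214 neV

Using the uncertainty principle to estimate ground state energy:

1. The position uncertainty is approximately the confinement size:
   Δx ≈ L = 4.921e-09 m

2. From ΔxΔp ≥ ℏ/2, the minimum momentum uncertainty is:
   Δp ≈ ℏ/(2L) = 1.072e-26 kg·m/s

3. The kinetic energy is approximately:
   KE ≈ (Δp)²/(2m) = (1.072e-26)²/(2 × 1.673e-27 kg)
   KE ≈ 3.432e-26 J = 214.214 neV

This is an order-of-magnitude estimate of the ground state energy.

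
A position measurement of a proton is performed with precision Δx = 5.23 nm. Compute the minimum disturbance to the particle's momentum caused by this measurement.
1.008 × 10^-26 kg·m/s

The uncertainty principle implies that measuring position disturbs momentum:
ΔxΔp ≥ ℏ/2

When we measure position with precision Δx, we necessarily introduce a momentum uncertainty:
Δp ≥ ℏ/(2Δx)
Δp_min = (1.055e-34 J·s) / (2 × 5.230e-09 m)
Δp_min = 1.008e-26 kg·m/s

The more precisely we measure position, the greater the momentum disturbance.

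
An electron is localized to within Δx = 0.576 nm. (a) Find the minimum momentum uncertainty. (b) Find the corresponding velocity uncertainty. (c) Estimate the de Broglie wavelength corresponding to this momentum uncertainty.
(a) Δp_min = 9.154 × 10^-26 kg·m/s
(b) Δv_min = 100.493 km/s
(c) λ_dB = 7.238 nm

Step-by-step:

(a) From the uncertainty principle:
Δp_min = ℏ/(2Δx) = (1.055e-34 J·s)/(2 × 5.760e-10 m) = 9.154e-26 kg·m/s

(b) The velocity uncertainty:
Δv = Δp/m = (9.154e-26 kg·m/s)/(9.109e-31 kg) = 1.005e+05 m/s = 100.493 km/s

(c) The de Broglie wavelength for this momentum:
λ = h/p = (6.626e-34 J·s)/(9.154e-26 kg·m/s) = 7.238e-09 m = 7.238 nm

Note: The de Broglie wavelength is comparable to the localization size, as expected from wave-particle duality.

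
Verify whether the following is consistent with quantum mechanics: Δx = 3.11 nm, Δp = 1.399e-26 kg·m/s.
No, it violates the uncertainty principle (impossible measurement).

Calculate the product ΔxΔp:
ΔxΔp = (3.110e-09 m) × (1.399e-26 kg·m/s)
ΔxΔp = 4.351e-35 J·s

Compare to the minimum allowed value ℏ/2:
ℏ/2 = 5.273e-35 J·s

Since ΔxΔp = 4.351e-35 J·s < 5.273e-35 J·s = ℏ/2,
the measurement violates the uncertainty principle.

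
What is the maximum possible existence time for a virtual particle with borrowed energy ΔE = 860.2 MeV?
3.826 × 10^-25 s

Using the energy-time uncertainty principle:
ΔEΔt ≥ ℏ/2

For a virtual particle borrowing energy ΔE, the maximum lifetime is:
Δt_max = ℏ/(2ΔE)

Converting energy:
ΔE = 860.2 MeV = 1.378e-10 J

Δt_max = (1.055e-34 J·s) / (2 × 1.378e-10 J)
Δt_max = 3.826e-25 s = 3.826 × 10^-25 s

Virtual particles with higher borrowed energy exist for shorter times.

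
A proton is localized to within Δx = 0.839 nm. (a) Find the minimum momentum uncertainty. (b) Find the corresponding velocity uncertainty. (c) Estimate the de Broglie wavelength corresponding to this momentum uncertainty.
(a) Δp_min = 6.285 × 10^-26 kg·m/s
(b) Δv_min = 37.574 m/s
(c) λ_dB = 10.543 nm

Step-by-step:

(a) From the uncertainty principle:
Δp_min = ℏ/(2Δx) = (1.055e-34 J·s)/(2 × 8.390e-10 m) = 6.285e-26 kg·m/s

(b) The velocity uncertainty:
Δv = Δp/m = (6.285e-26 kg·m/s)/(1.673e-27 kg) = 3.757e+01 m/s = 37.574 m/s

(c) The de Broglie wavelength for this momentum:
λ = h/p = (6.626e-34 J·s)/(6.285e-26 kg·m/s) = 1.054e-08 m = 10.543 nm

Note: The de Broglie wavelength is comparable to the localization size, as expected from wave-particle duality.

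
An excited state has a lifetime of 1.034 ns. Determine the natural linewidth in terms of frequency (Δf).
76.961 MHz

Using the energy-time uncertainty principle and E = hf:
ΔEΔt ≥ ℏ/2
hΔf·Δt ≥ ℏ/2

The minimum frequency uncertainty is:
Δf = ℏ/(2hτ) = 1/(4πτ)
Δf = 1/(4π × 1.034e-09 s)
Δf = 7.696e+07 Hz = 76.961 MHz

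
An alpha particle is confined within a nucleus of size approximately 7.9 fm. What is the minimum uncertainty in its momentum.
6.675 × 10^-21 kg·m/s

Using the Heisenberg uncertainty principle:
ΔxΔp ≥ ℏ/2

With Δx ≈ L = 7.900e-15 m (the confinement size):
Δp_min = ℏ/(2Δx)
Δp_min = (1.055e-34 J·s) / (2 × 7.900e-15 m)
Δp_min = 6.675e-21 kg·m/s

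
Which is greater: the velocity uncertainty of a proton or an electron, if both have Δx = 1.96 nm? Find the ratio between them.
The electron has the larger minimum velocity uncertainty, by a ratio of 1836.2.

For both particles, Δp_min = ℏ/(2Δx) = 2.690e-26 kg·m/s (same for both).

The velocity uncertainty is Δv = Δp/m:
- proton: Δv = 2.690e-26 / 1.673e-27 = 1.608e+01 m/s = 16.084 m/s
- electron: Δv = 2.690e-26 / 9.109e-31 = 2.953e+04 m/s = 29.533 km/s

Ratio: 2.953e+04 / 1.608e+01 = 1836.2

The lighter particle has larger velocity uncertainty because Δv ∝ 1/m.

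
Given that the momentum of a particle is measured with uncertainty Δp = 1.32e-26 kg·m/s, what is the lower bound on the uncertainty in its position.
3.995 nm

Using the Heisenberg uncertainty principle:
ΔxΔp ≥ ℏ/2

The minimum uncertainty in position is:
Δx_min = ℏ/(2Δp)
Δx_min = (1.055e-34 J·s) / (2 × 1.320e-26 kg·m/s)
Δx_min = 3.995e-09 m = 3.995 nm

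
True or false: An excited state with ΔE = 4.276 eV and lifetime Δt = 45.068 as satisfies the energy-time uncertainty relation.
No, it violates the uncertainty relation.

Calculate the product ΔEΔt:
ΔE = 4.276 eV = 6.851e-19 J
ΔEΔt = (6.851e-19 J) × (4.507e-17 s)
ΔEΔt = 3.088e-35 J·s

Compare to the minimum allowed value ℏ/2:
ℏ/2 = 5.273e-35 J·s

Since ΔEΔt = 3.088e-35 J·s < 5.273e-35 J·s = ℏ/2,
this violates the uncertainty relation.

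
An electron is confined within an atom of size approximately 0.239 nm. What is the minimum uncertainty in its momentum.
2.206 × 10^-25 kg·m/s

Using the Heisenberg uncertainty principle:
ΔxΔp ≥ ℏ/2

With Δx ≈ L = 2.390e-10 m (the confinement size):
Δp_min = ℏ/(2Δx)
Δp_min = (1.055e-34 J·s) / (2 × 2.390e-10 m)
Δp_min = 2.206e-25 kg·m/s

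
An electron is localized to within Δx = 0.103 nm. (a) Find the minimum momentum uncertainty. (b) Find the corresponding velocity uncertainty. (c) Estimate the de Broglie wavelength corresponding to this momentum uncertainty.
(a) Δp_min = 5.119 × 10^-25 kg·m/s
(b) Δv_min = 561.979 km/s
(c) λ_dB = 1.294 nm

Step-by-step:

(a) From the uncertainty principle:
Δp_min = ℏ/(2Δx) = (1.055e-34 J·s)/(2 × 1.030e-10 m) = 5.119e-25 kg·m/s

(b) The velocity uncertainty:
Δv = Δp/m = (5.119e-25 kg·m/s)/(9.109e-31 kg) = 5.620e+05 m/s = 561.979 km/s

(c) The de Broglie wavelength for this momentum:
λ = h/p = (6.626e-34 J·s)/(5.119e-25 kg·m/s) = 1.294e-09 m = 1.294 nm

Note: The de Broglie wavelength is comparable to the localization size, as expected from wave-particle duality.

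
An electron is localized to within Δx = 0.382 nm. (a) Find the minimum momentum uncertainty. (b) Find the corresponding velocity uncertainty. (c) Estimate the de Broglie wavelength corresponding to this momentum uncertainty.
(a) Δp_min = 1.380 × 10^-25 kg·m/s
(b) Δv_min = 151.528 km/s
(c) λ_dB = 4.800 nm

Step-by-step:

(a) From the uncertainty principle:
Δp_min = ℏ/(2Δx) = (1.055e-34 J·s)/(2 × 3.820e-10 m) = 1.380e-25 kg·m/s

(b) The velocity uncertainty:
Δv = Δp/m = (1.380e-25 kg·m/s)/(9.109e-31 kg) = 1.515e+05 m/s = 151.528 km/s

(c) The de Broglie wavelength for this momentum:
λ = h/p = (6.626e-34 J·s)/(1.380e-25 kg·m/s) = 4.800e-09 m = 4.800 nm

Note: The de Broglie wavelength is comparable to the localization size, as expected from wave-particle duality.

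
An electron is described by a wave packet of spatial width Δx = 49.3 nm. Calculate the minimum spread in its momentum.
1.070 × 10^-27 kg·m/s

For a wave packet, the spatial width Δx and momentum spread Δp are related by the uncertainty principle:
ΔxΔp ≥ ℏ/2

The minimum momentum spread is:
Δp_min = ℏ/(2Δx)
Δp_min = (1.055e-34 J·s) / (2 × 4.930e-08 m)
Δp_min = 1.070e-27 kg·m/s

A wave packet cannot have both a well-defined position and well-defined momentum.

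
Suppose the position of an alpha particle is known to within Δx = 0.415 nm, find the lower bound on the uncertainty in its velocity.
19.122 m/s

Using the Heisenberg uncertainty principle and Δp = mΔv:
ΔxΔp ≥ ℏ/2
Δx(mΔv) ≥ ℏ/2

The minimum uncertainty in velocity is:
Δv_min = ℏ/(2mΔx)
Δv_min = (1.055e-34 J·s) / (2 × 6.645e-27 kg × 4.150e-10 m)
Δv_min = 1.912e+01 m/s = 19.122 m/s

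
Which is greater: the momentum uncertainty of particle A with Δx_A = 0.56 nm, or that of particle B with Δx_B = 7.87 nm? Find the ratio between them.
Particle A has the larger minimum momentum uncertainty, by a factor of 14.05.

For each particle, the minimum momentum uncertainty is Δp_min = ℏ/(2Δx):

Particle A: Δp_A = ℏ/(2×5.600e-10 m) = 9.416e-26 kg·m/s
Particle B: Δp_B = ℏ/(2×7.870e-09 m) = 6.700e-27 kg·m/s

Ratio: Δp_A/Δp_B = 14.05

Since Δp_min ∝ 1/Δx, the particle with smaller position uncertainty (A) has larger momentum uncertainty.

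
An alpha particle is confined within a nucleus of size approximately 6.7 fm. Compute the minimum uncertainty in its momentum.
7.870 × 10^-21 kg·m/s

Using the Heisenberg uncertainty principle:
ΔxΔp ≥ ℏ/2

With Δx ≈ L = 6.700e-15 m (the confinement size):
Δp_min = ℏ/(2Δx)
Δp_min = (1.055e-34 J·s) / (2 × 6.700e-15 m)
Δp_min = 7.870e-21 kg·m/s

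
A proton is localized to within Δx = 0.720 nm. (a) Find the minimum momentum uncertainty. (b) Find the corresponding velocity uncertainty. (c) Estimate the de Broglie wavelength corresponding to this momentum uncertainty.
(a) Δp_min = 7.323 × 10^-26 kg·m/s
(b) Δv_min = 43.784 m/s
(c) λ_dB = 9.048 nm

Step-by-step:

(a) From the uncertainty principle:
Δp_min = ℏ/(2Δx) = (1.055e-34 J·s)/(2 × 7.200e-10 m) = 7.323e-26 kg·m/s

(b) The velocity uncertainty:
Δv = Δp/m = (7.323e-26 kg·m/s)/(1.673e-27 kg) = 4.378e+01 m/s = 43.784 m/s

(c) The de Broglie wavelength for this momentum:
λ = h/p = (6.626e-34 J·s)/(7.323e-26 kg·m/s) = 9.048e-09 m = 9.048 nm

Note: The de Broglie wavelength is comparable to the localization size, as expected from wave-particle duality.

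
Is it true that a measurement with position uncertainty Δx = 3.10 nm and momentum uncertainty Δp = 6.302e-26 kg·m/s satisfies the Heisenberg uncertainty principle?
Yes, it satisfies the uncertainty principle.

Calculate the product ΔxΔp:
ΔxΔp = (3.100e-09 m) × (6.302e-26 kg·m/s)
ΔxΔp = 1.954e-34 J·s

Compare to the minimum allowed value ℏ/2:
ℏ/2 = 5.273e-35 J·s

Since ΔxΔp = 1.954e-34 J·s ≥ 5.273e-35 J·s = ℏ/2,
the measurement satisfies the uncertainty principle.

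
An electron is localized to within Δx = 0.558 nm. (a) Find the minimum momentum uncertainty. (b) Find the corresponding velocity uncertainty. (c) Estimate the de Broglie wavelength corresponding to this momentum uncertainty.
(a) Δp_min = 9.450 × 10^-26 kg·m/s
(b) Δv_min = 103.734 km/s
(c) λ_dB = 7.012 nm

Step-by-step:

(a) From the uncertainty principle:
Δp_min = ℏ/(2Δx) = (1.055e-34 J·s)/(2 × 5.580e-10 m) = 9.450e-26 kg·m/s

(b) The velocity uncertainty:
Δv = Δp/m = (9.450e-26 kg·m/s)/(9.109e-31 kg) = 1.037e+05 m/s = 103.734 km/s

(c) The de Broglie wavelength for this momentum:
λ = h/p = (6.626e-34 J·s)/(9.450e-26 kg·m/s) = 7.012e-09 m = 7.012 nm

Note: The de Broglie wavelength is comparable to the localization size, as expected from wave-particle duality.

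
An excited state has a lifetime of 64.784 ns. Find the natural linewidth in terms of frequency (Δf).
1.228 MHz

Using the energy-time uncertainty principle and E = hf:
ΔEΔt ≥ ℏ/2
hΔf·Δt ≥ ℏ/2

The minimum frequency uncertainty is:
Δf = ℏ/(2hτ) = 1/(4πτ)
Δf = 1/(4π × 6.478e-08 s)
Δf = 1.228e+06 Hz = 1.228 MHz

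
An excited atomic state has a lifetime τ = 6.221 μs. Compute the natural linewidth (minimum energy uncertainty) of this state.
52.902 peV

Using the energy-time uncertainty principle:
ΔEΔt ≥ ℏ/2

The lifetime τ represents the time uncertainty Δt.
The natural linewidth (minimum energy uncertainty) is:

ΔE = ℏ/(2τ)
ΔE = (1.055e-34 J·s) / (2 × 6.221e-06 s)
ΔE = 8.476e-30 J = 52.902 peV

This natural linewidth limits the precision of spectroscopic measurements.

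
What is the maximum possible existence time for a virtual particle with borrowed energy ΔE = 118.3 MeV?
2.782 ys

Using the energy-time uncertainty principle:
ΔEΔt ≥ ℏ/2

For a virtual particle borrowing energy ΔE, the maximum lifetime is:
Δt_max = ℏ/(2ΔE)

Converting energy:
ΔE = 118.3 MeV = 1.895e-11 J

Δt_max = (1.055e-34 J·s) / (2 × 1.895e-11 J)
Δt_max = 2.782e-24 s = 2.782 ys

Virtual particles with higher borrowed energy exist for shorter times.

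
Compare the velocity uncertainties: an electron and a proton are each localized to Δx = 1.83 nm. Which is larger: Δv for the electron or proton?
The electron has the larger minimum velocity uncertainty, by a ratio of 1836.2.

For both particles, Δp_min = ℏ/(2Δx) = 2.881e-26 kg·m/s (same for both).

The velocity uncertainty is Δv = Δp/m:
- electron: Δv = 2.881e-26 / 9.109e-31 = 3.163e+04 m/s = 31.631 km/s
- proton: Δv = 2.881e-26 / 1.673e-27 = 1.723e+01 m/s = 17.227 m/s

Ratio: 3.163e+04 / 1.723e+01 = 1836.2

The lighter particle has larger velocity uncertainty because Δv ∝ 1/m.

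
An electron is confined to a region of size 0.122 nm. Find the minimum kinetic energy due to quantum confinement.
639.946 meV

Using the uncertainty principle:

1. Position uncertainty: Δx ≈ 1.220e-10 m
2. Minimum momentum uncertainty: Δp = ℏ/(2Δx) = 4.322e-25 kg·m/s
3. Minimum kinetic energy:
   KE = (Δp)²/(2m) = (4.322e-25)²/(2 × 9.109e-31 kg)
   KE = 1.025e-19 J = 639.946 meV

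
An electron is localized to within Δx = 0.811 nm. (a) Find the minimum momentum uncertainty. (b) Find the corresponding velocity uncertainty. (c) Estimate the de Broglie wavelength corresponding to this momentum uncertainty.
(a) Δp_min = 6.502 × 10^-26 kg·m/s
(b) Δv_min = 71.373 km/s
(c) λ_dB = 10.191 nm

Step-by-step:

(a) From the uncertainty principle:
Δp_min = ℏ/(2Δx) = (1.055e-34 J·s)/(2 × 8.110e-10 m) = 6.502e-26 kg·m/s

(b) The velocity uncertainty:
Δv = Δp/m = (6.502e-26 kg·m/s)/(9.109e-31 kg) = 7.137e+04 m/s = 71.373 km/s

(c) The de Broglie wavelength for this momentum:
λ = h/p = (6.626e-34 J·s)/(6.502e-26 kg·m/s) = 1.019e-08 m = 10.191 nm

Note: The de Broglie wavelength is comparable to the localization size, as expected from wave-particle duality.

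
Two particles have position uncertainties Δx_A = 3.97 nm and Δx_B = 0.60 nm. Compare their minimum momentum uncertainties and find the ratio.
Particle B has the larger minimum momentum uncertainty, by a factor of 6.62.

For each particle, the minimum momentum uncertainty is Δp_min = ℏ/(2Δx):

Particle A: Δp_A = ℏ/(2×3.970e-09 m) = 1.328e-26 kg·m/s
Particle B: Δp_B = ℏ/(2×6.000e-10 m) = 8.788e-26 kg·m/s

Ratio: Δp_B/Δp_A = 6.62

Since Δp_min ∝ 1/Δx, the particle with smaller position uncertainty (B) has larger momentum uncertainty.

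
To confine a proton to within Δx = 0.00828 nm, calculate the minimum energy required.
75.665 meV

Localizing a particle requires giving it sufficient momentum uncertainty:

1. From uncertainty principle: Δp ≥ ℏ/(2Δx)
   Δp_min = (1.055e-34 J·s) / (2 × 8.280e-12 m)
   Δp_min = 6.368e-24 kg·m/s

2. This momentum uncertainty corresponds to kinetic energy:
   KE ≈ (Δp)²/(2m) = (6.368e-24)²/(2 × 1.673e-27 kg)
   KE = 1.212e-20 J = 75.665 meV

Tighter localization requires more energy.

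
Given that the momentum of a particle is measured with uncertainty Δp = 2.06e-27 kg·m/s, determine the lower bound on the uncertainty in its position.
25.596 nm

Using the Heisenberg uncertainty principle:
ΔxΔp ≥ ℏ/2

The minimum uncertainty in position is:
Δx_min = ℏ/(2Δp)
Δx_min = (1.055e-34 J·s) / (2 × 2.060e-27 kg·m/s)
Δx_min = 2.560e-08 m = 25.596 nm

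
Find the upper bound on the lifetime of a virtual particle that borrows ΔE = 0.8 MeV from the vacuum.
411.382 ys

Using the energy-time uncertainty principle:
ΔEΔt ≥ ℏ/2

For a virtual particle borrowing energy ΔE, the maximum lifetime is:
Δt_max = ℏ/(2ΔE)

Converting energy:
ΔE = 0.8 MeV = 1.282e-13 J

Δt_max = (1.055e-34 J·s) / (2 × 1.282e-13 J)
Δt_max = 4.114e-22 s = 411.382 ys

Virtual particles with higher borrowed energy exist for shorter times.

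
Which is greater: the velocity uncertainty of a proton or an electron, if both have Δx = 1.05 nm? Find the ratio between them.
The electron has the larger minimum velocity uncertainty, by a ratio of 1836.2.

For both particles, Δp_min = ℏ/(2Δx) = 5.022e-26 kg·m/s (same for both).

The velocity uncertainty is Δv = Δp/m:
- proton: Δv = 5.022e-26 / 1.673e-27 = 3.002e+01 m/s = 30.023 m/s
- electron: Δv = 5.022e-26 / 9.109e-31 = 5.513e+04 m/s = 55.127 km/s

Ratio: 5.513e+04 / 3.002e+01 = 1836.2

The lighter particle has larger velocity uncertainty because Δv ∝ 1/m.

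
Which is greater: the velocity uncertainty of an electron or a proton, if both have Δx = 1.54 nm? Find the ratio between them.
The electron has the larger minimum velocity uncertainty, by a ratio of 1836.2.

For both particles, Δp_min = ℏ/(2Δx) = 3.424e-26 kg·m/s (same for both).

The velocity uncertainty is Δv = Δp/m:
- electron: Δv = 3.424e-26 / 9.109e-31 = 3.759e+04 m/s = 37.587 km/s
- proton: Δv = 3.424e-26 / 1.673e-27 = 2.047e+01 m/s = 20.470 m/s

Ratio: 3.759e+04 / 2.047e+01 = 1836.2

The lighter particle has larger velocity uncertainty because Δv ∝ 1/m.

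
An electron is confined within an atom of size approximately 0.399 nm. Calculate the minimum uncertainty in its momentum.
1.322 × 10^-25 kg·m/s

Using the Heisenberg uncertainty principle:
ΔxΔp ≥ ℏ/2

With Δx ≈ L = 3.990e-10 m (the confinement size):
Δp_min = ℏ/(2Δx)
Δp_min = (1.055e-34 J·s) / (2 × 3.990e-10 m)
Δp_min = 1.322e-25 kg·m/s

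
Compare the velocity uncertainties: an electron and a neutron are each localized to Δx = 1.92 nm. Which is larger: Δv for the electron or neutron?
The electron has the larger minimum velocity uncertainty, by a ratio of 1838.7.

For both particles, Δp_min = ℏ/(2Δx) = 2.746e-26 kg·m/s (same for both).

The velocity uncertainty is Δv = Δp/m:
- electron: Δv = 2.746e-26 / 9.109e-31 = 3.015e+04 m/s = 30.148 km/s
- neutron: Δv = 2.746e-26 / 1.675e-27 = 1.640e+01 m/s = 16.396 m/s

Ratio: 3.015e+04 / 1.640e+01 = 1838.7

The lighter particle has larger velocity uncertainty because Δv ∝ 1/m.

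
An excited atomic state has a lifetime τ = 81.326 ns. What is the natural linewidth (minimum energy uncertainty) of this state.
4.047 neV

Using the energy-time uncertainty principle:
ΔEΔt ≥ ℏ/2

The lifetime τ represents the time uncertainty Δt.
The natural linewidth (minimum energy uncertainty) is:

ΔE = ℏ/(2τ)
ΔE = (1.055e-34 J·s) / (2 × 8.133e-08 s)
ΔE = 6.484e-28 J = 4.047 neV

This natural linewidth limits the precision of spectroscopic measurements.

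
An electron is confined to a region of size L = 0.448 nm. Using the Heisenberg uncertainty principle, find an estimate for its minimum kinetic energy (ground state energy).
47.458 meV

Using the uncertainty principle to estimate ground state energy:

1. The position uncertainty is approximately the confinement size:
   Δx ≈ L = 4.480e-10 m

2. From ΔxΔp ≥ ℏ/2, the minimum momentum uncertainty is:
   Δp ≈ ℏ/(2L) = 1.177e-25 kg·m/s

3. The kinetic energy is approximately:
   KE ≈ (Δp)²/(2m) = (1.177e-25)²/(2 × 9.109e-31 kg)
   KE ≈ 7.604e-21 J = 47.458 meV

This is an order-of-magnitude estimate of the ground state energy.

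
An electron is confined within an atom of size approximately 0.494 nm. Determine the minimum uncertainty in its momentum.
1.067 × 10^-25 kg·m/s

Using the Heisenberg uncertainty principle:
ΔxΔp ≥ ℏ/2

With Δx ≈ L = 4.940e-10 m (the confinement size):
Δp_min = ℏ/(2Δx)
Δp_min = (1.055e-34 J·s) / (2 × 4.940e-10 m)
Δp_min = 1.067e-25 kg·m/s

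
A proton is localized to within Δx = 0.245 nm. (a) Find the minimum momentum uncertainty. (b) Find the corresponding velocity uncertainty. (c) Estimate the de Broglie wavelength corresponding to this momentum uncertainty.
(a) Δp_min = 2.152 × 10^-25 kg·m/s
(b) Δv_min = 128.671 m/s
(c) λ_dB = 3.079 nm

Step-by-step:

(a) From the uncertainty principle:
Δp_min = ℏ/(2Δx) = (1.055e-34 J·s)/(2 × 2.450e-10 m) = 2.152e-25 kg·m/s

(b) The velocity uncertainty:
Δv = Δp/m = (2.152e-25 kg·m/s)/(1.673e-27 kg) = 1.287e+02 m/s = 128.671 m/s

(c) The de Broglie wavelength for this momentum:
λ = h/p = (6.626e-34 J·s)/(2.152e-25 kg·m/s) = 3.079e-09 m = 3.079 nm

Note: The de Broglie wavelength is comparable to the localization size, as expected from wave-particle duality.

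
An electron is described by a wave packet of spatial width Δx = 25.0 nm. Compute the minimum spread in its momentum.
2.109 × 10^-27 kg·m/s

For a wave packet, the spatial width Δx and momentum spread Δp are related by the uncertainty principle:
ΔxΔp ≥ ℏ/2

The minimum momentum spread is:
Δp_min = ℏ/(2Δx)
Δp_min = (1.055e-34 J·s) / (2 × 2.500e-08 m)
Δp_min = 2.109e-27 kg·m/s

A wave packet cannot have both a well-defined position and well-defined momentum.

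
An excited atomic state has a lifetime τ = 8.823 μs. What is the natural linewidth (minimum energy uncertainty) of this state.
37.301 peV

Using the energy-time uncertainty principle:
ΔEΔt ≥ ℏ/2

The lifetime τ represents the time uncertainty Δt.
The natural linewidth (minimum energy uncertainty) is:

ΔE = ℏ/(2τ)
ΔE = (1.055e-34 J·s) / (2 × 8.823e-06 s)
ΔE = 5.976e-30 J = 37.301 peV

This natural linewidth limits the precision of spectroscopic measurements.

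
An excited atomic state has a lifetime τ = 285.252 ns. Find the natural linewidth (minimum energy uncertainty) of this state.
1.154 neV

Using the energy-time uncertainty principle:
ΔEΔt ≥ ℏ/2

The lifetime τ represents the time uncertainty Δt.
The natural linewidth (minimum energy uncertainty) is:

ΔE = ℏ/(2τ)
ΔE = (1.055e-34 J·s) / (2 × 2.853e-07 s)
ΔE = 1.848e-28 J = 1.154 neV

This natural linewidth limits the precision of spectroscopic measurements.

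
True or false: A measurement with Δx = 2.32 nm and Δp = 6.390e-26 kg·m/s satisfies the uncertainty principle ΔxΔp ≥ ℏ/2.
Yes, it satisfies the uncertainty principle.

Calculate the product ΔxΔp:
ΔxΔp = (2.320e-09 m) × (6.390e-26 kg·m/s)
ΔxΔp = 1.482e-34 J·s

Compare to the minimum allowed value ℏ/2:
ℏ/2 = 5.273e-35 J·s

Since ΔxΔp = 1.482e-34 J·s ≥ 5.273e-35 J·s = ℏ/2,
the measurement satisfies the uncertainty principle.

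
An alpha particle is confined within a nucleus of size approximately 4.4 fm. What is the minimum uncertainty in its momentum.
1.198 × 10^-20 kg·m/s

Using the Heisenberg uncertainty principle:
ΔxΔp ≥ ℏ/2

With Δx ≈ L = 4.400e-15 m (the confinement size):
Δp_min = ℏ/(2Δx)
Δp_min = (1.055e-34 J·s) / (2 × 4.400e-15 m)
Δp_min = 1.198e-20 kg·m/s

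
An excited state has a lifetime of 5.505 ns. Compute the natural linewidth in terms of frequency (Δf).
14.455 MHz

Using the energy-time uncertainty principle and E = hf:
ΔEΔt ≥ ℏ/2
hΔf·Δt ≥ ℏ/2

The minimum frequency uncertainty is:
Δf = ℏ/(2hτ) = 1/(4πτ)
Δf = 1/(4π × 5.505e-09 s)
Δf = 1.446e+07 Hz = 14.455 MHz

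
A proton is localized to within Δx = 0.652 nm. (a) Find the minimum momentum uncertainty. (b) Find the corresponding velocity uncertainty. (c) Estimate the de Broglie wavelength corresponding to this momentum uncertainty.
(a) Δp_min = 8.087 × 10^-26 kg·m/s
(b) Δv_min = 48.350 m/s
(c) λ_dB = 8.193 nm

Step-by-step:

(a) From the uncertainty principle:
Δp_min = ℏ/(2Δx) = (1.055e-34 J·s)/(2 × 6.520e-10 m) = 8.087e-26 kg·m/s

(b) The velocity uncertainty:
Δv = Δp/m = (8.087e-26 kg·m/s)/(1.673e-27 kg) = 4.835e+01 m/s = 48.350 m/s

(c) The de Broglie wavelength for this momentum:
λ = h/p = (6.626e-34 J·s)/(8.087e-26 kg·m/s) = 8.193e-09 m = 8.193 nm

Note: The de Broglie wavelength is comparable to the localization size, as expected from wave-particle duality.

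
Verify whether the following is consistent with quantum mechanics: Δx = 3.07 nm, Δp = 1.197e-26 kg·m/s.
No, it violates the uncertainty principle (impossible measurement).

Calculate the product ΔxΔp:
ΔxΔp = (3.070e-09 m) × (1.197e-26 kg·m/s)
ΔxΔp = 3.675e-35 J·s

Compare to the minimum allowed value ℏ/2:
ℏ/2 = 5.273e-35 J·s

Since ΔxΔp = 3.675e-35 J·s < 5.273e-35 J·s = ℏ/2,
the measurement violates the uncertainty principle.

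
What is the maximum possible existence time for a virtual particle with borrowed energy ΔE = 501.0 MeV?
6.569 × 10^-25 s

Using the energy-time uncertainty principle:
ΔEΔt ≥ ℏ/2

For a virtual particle borrowing energy ΔE, the maximum lifetime is:
Δt_max = ℏ/(2ΔE)

Converting energy:
ΔE = 501.0 MeV = 8.027e-11 J

Δt_max = (1.055e-34 J·s) / (2 × 8.027e-11 J)
Δt_max = 6.569e-25 s = 6.569 × 10^-25 s

Virtual particles with higher borrowed energy exist for shorter times.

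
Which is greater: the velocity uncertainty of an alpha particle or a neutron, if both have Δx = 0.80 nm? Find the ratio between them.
The neutron has the larger minimum velocity uncertainty, by a ratio of 4.0.

For both particles, Δp_min = ℏ/(2Δx) = 6.591e-26 kg·m/s (same for both).

The velocity uncertainty is Δv = Δp/m:
- alpha particle: Δv = 6.591e-26 / 6.645e-27 = 9.919e+00 m/s = 9.919 m/s
- neutron: Δv = 6.591e-26 / 1.675e-27 = 3.935e+01 m/s = 39.351 m/s

Ratio: 3.935e+01 / 9.919e+00 = 4.0

The lighter particle has larger velocity uncertainty because Δv ∝ 1/m.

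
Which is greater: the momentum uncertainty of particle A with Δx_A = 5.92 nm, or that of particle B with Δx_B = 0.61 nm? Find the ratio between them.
Particle B has the larger minimum momentum uncertainty, by a factor of 9.70.

For each particle, the minimum momentum uncertainty is Δp_min = ℏ/(2Δx):

Particle A: Δp_A = ℏ/(2×5.920e-09 m) = 8.907e-27 kg·m/s
Particle B: Δp_B = ℏ/(2×6.100e-10 m) = 8.644e-26 kg·m/s

Ratio: Δp_B/Δp_A = 9.70

Since Δp_min ∝ 1/Δx, the particle with smaller position uncertainty (B) has larger momentum uncertainty.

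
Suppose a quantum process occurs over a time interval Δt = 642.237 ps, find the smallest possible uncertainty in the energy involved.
512.437 neV

Using the energy-time uncertainty principle:
ΔEΔt ≥ ℏ/2

The minimum uncertainty in energy is:
ΔE_min = ℏ/(2Δt)
ΔE_min = (1.055e-34 J·s) / (2 × 6.422e-10 s)
ΔE_min = 8.210e-26 J = 512.437 neV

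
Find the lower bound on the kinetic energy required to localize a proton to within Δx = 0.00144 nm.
2.502 eV

Localizing a particle requires giving it sufficient momentum uncertainty:

1. From uncertainty principle: Δp ≥ ℏ/(2Δx)
   Δp_min = (1.055e-34 J·s) / (2 × 1.440e-12 m)
   Δp_min = 3.662e-23 kg·m/s

2. This momentum uncertainty corresponds to kinetic energy:
   KE ≈ (Δp)²/(2m) = (3.662e-23)²/(2 × 1.673e-27 kg)
   KE = 4.008e-19 J = 2.502 eV

Tighter localization requires more energy.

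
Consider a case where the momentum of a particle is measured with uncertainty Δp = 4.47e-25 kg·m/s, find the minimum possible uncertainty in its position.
117.961 pm

Using the Heisenberg uncertainty principle:
ΔxΔp ≥ ℏ/2

The minimum uncertainty in position is:
Δx_min = ℏ/(2Δp)
Δx_min = (1.055e-34 J·s) / (2 × 4.470e-25 kg·m/s)
Δx_min = 1.180e-10 m = 117.961 pm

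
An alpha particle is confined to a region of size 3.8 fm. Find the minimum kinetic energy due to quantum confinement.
90.430 keV

Using the uncertainty principle:

1. Position uncertainty: Δx ≈ 3.800e-15 m
2. Minimum momentum uncertainty: Δp = ℏ/(2Δx) = 1.388e-20 kg·m/s
3. Minimum kinetic energy:
   KE = (Δp)²/(2m) = (1.388e-20)²/(2 × 6.645e-27 kg)
   KE = 1.449e-14 J = 90.430 keV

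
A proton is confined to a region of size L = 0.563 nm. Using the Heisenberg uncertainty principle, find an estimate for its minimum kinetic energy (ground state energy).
16.366 μeV

Using the uncertainty principle to estimate ground state energy:

1. The position uncertainty is approximately the confinement size:
   Δx ≈ L = 5.630e-10 m

2. From ΔxΔp ≥ ℏ/2, the minimum momentum uncertainty is:
   Δp ≈ ℏ/(2L) = 9.366e-26 kg·m/s

3. The kinetic energy is approximately:
   KE ≈ (Δp)²/(2m) = (9.366e-26)²/(2 × 1.673e-27 kg)
   KE ≈ 2.622e-24 J = 16.366 μeV

This is an order-of-magnitude estimate of the ground state energy.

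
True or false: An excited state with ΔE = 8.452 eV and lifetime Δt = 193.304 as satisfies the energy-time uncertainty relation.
Yes, it satisfies the uncertainty relation.

Calculate the product ΔEΔt:
ΔE = 8.452 eV = 1.354e-18 J
ΔEΔt = (1.354e-18 J) × (1.933e-16 s)
ΔEΔt = 2.618e-34 J·s

Compare to the minimum allowed value ℏ/2:
ℏ/2 = 5.273e-35 J·s

Since ΔEΔt = 2.618e-34 J·s ≥ 5.273e-35 J·s = ℏ/2,
this satisfies the uncertainty relation.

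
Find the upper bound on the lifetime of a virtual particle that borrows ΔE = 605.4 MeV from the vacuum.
5.436 × 10^-25 s

Using the energy-time uncertainty principle:
ΔEΔt ≥ ℏ/2

For a virtual particle borrowing energy ΔE, the maximum lifetime is:
Δt_max = ℏ/(2ΔE)

Converting energy:
ΔE = 605.4 MeV = 9.700e-11 J

Δt_max = (1.055e-34 J·s) / (2 × 9.700e-11 J)
Δt_max = 5.436e-25 s = 5.436 × 10^-25 s

Virtual particles with higher borrowed energy exist for shorter times.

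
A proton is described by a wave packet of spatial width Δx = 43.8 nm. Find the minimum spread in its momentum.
1.204 × 10^-27 kg·m/s

For a wave packet, the spatial width Δx and momentum spread Δp are related by the uncertainty principle:
ΔxΔp ≥ ℏ/2

The minimum momentum spread is:
Δp_min = ℏ/(2Δx)
Δp_min = (1.055e-34 J·s) / (2 × 4.380e-08 m)
Δp_min = 1.204e-27 kg·m/s

A wave packet cannot have both a well-defined position and well-defined momentum.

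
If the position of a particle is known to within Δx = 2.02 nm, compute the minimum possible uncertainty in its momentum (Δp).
2.610 × 10^-26 kg·m/s

Using the Heisenberg uncertainty principle:
ΔxΔp ≥ ℏ/2

The minimum uncertainty in momentum is:
Δp_min = ℏ/(2Δx)
Δp_min = (1.055e-34 J·s) / (2 × 2.020e-09 m)
Δp_min = 2.610e-26 kg·m/s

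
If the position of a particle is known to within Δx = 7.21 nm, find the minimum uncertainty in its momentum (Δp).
7.313 × 10^-27 kg·m/s

Using the Heisenberg uncertainty principle:
ΔxΔp ≥ ℏ/2

The minimum uncertainty in momentum is:
Δp_min = ℏ/(2Δx)
Δp_min = (1.055e-34 J·s) / (2 × 7.210e-09 m)
Δp_min = 7.313e-27 kg·m/s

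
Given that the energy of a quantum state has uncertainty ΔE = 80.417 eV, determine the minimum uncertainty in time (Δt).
4.092 as

Using the energy-time uncertainty principle:
ΔEΔt ≥ ℏ/2

The minimum uncertainty in time is:
Δt_min = ℏ/(2ΔE)
Δt_min = (1.055e-34 J·s) / (2 × 1.288e-17 J)
Δt_min = 4.092e-18 s = 4.092 as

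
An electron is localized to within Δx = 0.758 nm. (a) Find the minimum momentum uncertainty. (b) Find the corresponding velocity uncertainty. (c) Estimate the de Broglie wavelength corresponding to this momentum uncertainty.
(a) Δp_min = 6.956 × 10^-26 kg·m/s
(b) Δv_min = 76.364 km/s
(c) λ_dB = 9.525 nm

Step-by-step:

(a) From the uncertainty principle:
Δp_min = ℏ/(2Δx) = (1.055e-34 J·s)/(2 × 7.580e-10 m) = 6.956e-26 kg·m/s

(b) The velocity uncertainty:
Δv = Δp/m = (6.956e-26 kg·m/s)/(9.109e-31 kg) = 7.636e+04 m/s = 76.364 km/s

(c) The de Broglie wavelength for this momentum:
λ = h/p = (6.626e-34 J·s)/(6.956e-26 kg·m/s) = 9.525e-09 m = 9.525 nm

Note: The de Broglie wavelength is comparable to the localization size, as expected from wave-particle duality.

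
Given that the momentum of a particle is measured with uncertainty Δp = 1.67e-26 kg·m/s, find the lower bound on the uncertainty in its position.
3.157 nm

Using the Heisenberg uncertainty principle:
ΔxΔp ≥ ℏ/2

The minimum uncertainty in position is:
Δx_min = ℏ/(2Δp)
Δx_min = (1.055e-34 J·s) / (2 × 1.670e-26 kg·m/s)
Δx_min = 3.157e-09 m = 3.157 nm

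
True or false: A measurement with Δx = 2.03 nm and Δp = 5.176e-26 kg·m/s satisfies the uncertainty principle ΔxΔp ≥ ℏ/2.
Yes, it satisfies the uncertainty principle.

Calculate the product ΔxΔp:
ΔxΔp = (2.030e-09 m) × (5.176e-26 kg·m/s)
ΔxΔp = 1.051e-34 J·s

Compare to the minimum allowed value ℏ/2:
ℏ/2 = 5.273e-35 J·s

Since ΔxΔp = 1.051e-34 J·s ≥ 5.273e-35 J·s = ℏ/2,
the measurement satisfies the uncertainty principle.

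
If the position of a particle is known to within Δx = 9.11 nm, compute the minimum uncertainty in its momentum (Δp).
5.788 × 10^-27 kg·m/s

Using the Heisenberg uncertainty principle:
ΔxΔp ≥ ℏ/2

The minimum uncertainty in momentum is:
Δp_min = ℏ/(2Δx)
Δp_min = (1.055e-34 J·s) / (2 × 9.110e-09 m)
Δp_min = 5.788e-27 kg·m/s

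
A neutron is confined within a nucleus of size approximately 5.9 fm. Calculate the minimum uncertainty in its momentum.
8.937 × 10^-21 kg·m/s

Using the Heisenberg uncertainty principle:
ΔxΔp ≥ ℏ/2

With Δx ≈ L = 5.900e-15 m (the confinement size):
Δp_min = ℏ/(2Δx)
Δp_min = (1.055e-34 J·s) / (2 × 5.900e-15 m)
Δp_min = 8.937e-21 kg·m/s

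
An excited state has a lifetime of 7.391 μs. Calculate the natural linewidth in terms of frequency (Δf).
10.767 kHz

Using the energy-time uncertainty principle and E = hf:
ΔEΔt ≥ ℏ/2
hΔf·Δt ≥ ℏ/2

The minimum frequency uncertainty is:
Δf = ℏ/(2hτ) = 1/(4πτ)
Δf = 1/(4π × 7.391e-06 s)
Δf = 1.077e+04 Hz = 10.767 kHz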